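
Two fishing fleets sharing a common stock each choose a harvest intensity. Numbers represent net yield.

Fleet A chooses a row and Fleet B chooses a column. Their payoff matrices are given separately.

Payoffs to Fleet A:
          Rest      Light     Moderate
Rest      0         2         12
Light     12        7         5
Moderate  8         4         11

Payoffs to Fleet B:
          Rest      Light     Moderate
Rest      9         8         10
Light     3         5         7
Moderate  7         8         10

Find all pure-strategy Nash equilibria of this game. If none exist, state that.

Pure NE: (Rest, Moderate)

Check each profile: it is a Nash equilibrium iff no player can strictly gain by switching unilaterally.
(Rest, Rest): Fleet A can switch to Light (0 → 12). Not NE.
(Rest, Light): Fleet A can switch to Light (2 → 7). Not NE.
(Rest, Moderate): Fleet A gets 12, best alternative 11; Fleet B gets 10, best alternative 9. No profitable deviation — NE.
(Light, Rest): Fleet B can switch to Light (3 → 5). Not NE.
(Light, Light): Fleet B can switch to Moderate (5 → 7). Not NE.
(Light, Moderate): Fleet A can switch to Rest (5 → 12). Not NE.
(Moderate, Rest): Fleet A can switch to Light (8 → 12). Not NE.
(The remaining 2 profiles each have a profitable deviation by the same check.)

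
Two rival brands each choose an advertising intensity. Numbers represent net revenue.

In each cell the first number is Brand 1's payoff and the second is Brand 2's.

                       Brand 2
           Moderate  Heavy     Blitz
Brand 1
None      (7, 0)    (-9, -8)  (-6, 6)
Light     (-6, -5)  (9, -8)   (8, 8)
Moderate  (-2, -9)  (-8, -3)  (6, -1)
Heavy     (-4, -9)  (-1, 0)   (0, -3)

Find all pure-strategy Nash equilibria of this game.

The unique pure-strategy Nash equilibrium is (Light, Blitz).

For each player, find the best response to each opponent profile; mutual best responses are the pure NE.
Brand 1 against Moderate: payoffs 7, -6, -2, -4 → best response None.
Brand 1 against Heavy: payoffs -9, 9, -8, -1 → best response Light.
Brand 1 against Blitz: payoffs -6, 8, 6, 0 → best response Light.
Brand 2 against None: payoffs 0, -8, 6 → best response Blitz.
Brand 2 against Light: payoffs -5, -8, 8 → best response Blitz.
Brand 2 against Moderate: payoffs -9, -3, -1 → best response Blitz.
Brand 2 against Heavy: payoffs -9, 0, -3 → best response Heavy.
Mutual best responses: (Light, Blitz).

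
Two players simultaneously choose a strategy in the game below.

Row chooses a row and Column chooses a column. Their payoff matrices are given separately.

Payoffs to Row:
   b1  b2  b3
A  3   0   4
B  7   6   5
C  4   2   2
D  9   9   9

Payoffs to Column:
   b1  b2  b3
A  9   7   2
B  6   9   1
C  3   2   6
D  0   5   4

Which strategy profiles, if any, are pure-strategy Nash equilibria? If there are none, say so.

The unique pure-strategy Nash equilibrium is (D, b2).

Row against b1: payoffs 3, 7, 4, 9 → best response D.
Row against b2: payoffs 0, 6, 2, 9 → best response D.
Row against b3: payoffs 4, 5, 2, 9 → best response D.
Column against A: payoffs 9, 7, 2 → best response b1.
Column against B: payoffs 6, 9, 1 → best response b2.
Column against C: payoffs 3, 2, 6 → best response b3.
Column against D: payoffs 0, 5, 4 → best response b2.
Mutual best responses: (D, b2).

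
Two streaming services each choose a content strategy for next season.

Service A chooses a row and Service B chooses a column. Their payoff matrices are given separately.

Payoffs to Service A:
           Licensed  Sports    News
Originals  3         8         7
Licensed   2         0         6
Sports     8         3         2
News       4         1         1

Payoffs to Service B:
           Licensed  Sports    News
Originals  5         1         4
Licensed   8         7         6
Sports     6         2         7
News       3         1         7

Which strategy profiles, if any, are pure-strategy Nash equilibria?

Mark each player's best response to every combination of opponents' strategies; a profile where every player is best-responding is a pure Nash equilibrium.
Service A against Licensed: payoffs 3, 2, 8, 4 → best response Sports.
Service A against Sports: payoffs 8, 0, 3, 1 → best response Originals.
Service A against News: payoffs 7, 6, 2, 1 → best response Originals.
Service B against Originals: payoffs 5, 1, 4 → best response Licensed.
Service B against Licensed: payoffs 8, 7, 6 → best response Licensed.
Service B against Sports: payoffs 6, 2, 7 → best response News.
Service B against News: payoffs 3, 1, 7 → best response News.
No profile is a mutual best response for all players.

none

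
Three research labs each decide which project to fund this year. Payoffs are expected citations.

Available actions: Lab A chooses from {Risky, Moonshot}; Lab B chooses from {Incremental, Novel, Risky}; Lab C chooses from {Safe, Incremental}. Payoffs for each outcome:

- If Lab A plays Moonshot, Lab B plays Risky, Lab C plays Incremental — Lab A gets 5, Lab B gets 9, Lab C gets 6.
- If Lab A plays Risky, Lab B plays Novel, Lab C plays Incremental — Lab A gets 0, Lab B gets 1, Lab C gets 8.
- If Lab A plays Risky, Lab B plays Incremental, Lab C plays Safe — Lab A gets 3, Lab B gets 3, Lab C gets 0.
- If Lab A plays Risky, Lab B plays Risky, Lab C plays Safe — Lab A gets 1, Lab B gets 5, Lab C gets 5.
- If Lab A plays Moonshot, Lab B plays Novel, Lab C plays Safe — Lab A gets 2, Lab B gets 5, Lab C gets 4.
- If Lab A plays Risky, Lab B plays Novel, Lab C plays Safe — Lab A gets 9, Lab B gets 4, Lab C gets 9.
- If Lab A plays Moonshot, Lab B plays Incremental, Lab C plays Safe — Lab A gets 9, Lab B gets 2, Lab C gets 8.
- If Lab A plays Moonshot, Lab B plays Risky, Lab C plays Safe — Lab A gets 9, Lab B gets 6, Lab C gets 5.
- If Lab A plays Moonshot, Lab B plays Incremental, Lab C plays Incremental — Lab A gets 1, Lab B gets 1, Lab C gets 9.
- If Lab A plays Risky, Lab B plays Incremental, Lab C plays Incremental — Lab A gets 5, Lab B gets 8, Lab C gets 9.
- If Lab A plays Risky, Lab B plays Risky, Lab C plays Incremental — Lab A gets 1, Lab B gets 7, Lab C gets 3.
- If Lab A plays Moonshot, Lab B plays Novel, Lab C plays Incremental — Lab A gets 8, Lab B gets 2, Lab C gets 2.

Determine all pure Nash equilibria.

Pure-strategy Nash equilibria: (Risky, Incremental, Incremental) and (Moonshot, Risky, Incremental)

Mark each player's best response to every combination of opponents' strategies; a profile where every player is best-responding is a pure Nash equilibrium.
Lab A against (Incremental, Safe): payoffs 3, 9 → best response Moonshot.
Lab A against (Incremental, Incremental): payoffs 5, 1 → best response Risky.
Lab A against (Novel, Safe): payoffs 9, 2 → best response Risky.
Lab A against (Novel, Incremental): payoffs 0, 8 → best response Moonshot.
Lab A against (Risky, Safe): payoffs 1, 9 → best response Moonshot.
Lab A against (Risky, Incremental): payoffs 1, 5 → best response Moonshot.
Lab B against (Risky, Safe): payoffs 3, 4, 5 → best response Risky.
Lab B against (Risky, Incremental): payoffs 8, 1, 7 → best response Incremental.
Lab B against (Moonshot, Safe): payoffs 2, 5, 6 → best response Risky.
Lab B against (Moonshot, Incremental): payoffs 1, 2, 9 → best response Risky.
Lab C against (Risky, Incremental): payoffs 0, 9 → best response Incremental.
Lab C against (Risky, Novel): payoffs 9, 8 → best response Safe.
Lab C against (Risky, Risky): payoffs 5, 3 → best response Safe.
Lab C against (Moonshot, Incremental): payoffs 8, 9 → best response Incremental.
Lab C against (Moonshot, Novel): payoffs 4, 2 → best response Safe.
Lab C against (Moonshot, Risky): payoffs 5, 6 → best response Incremental.
Mutual best responses: (Risky, Incremental, Incremental); (Moonshot, Risky, Incremental).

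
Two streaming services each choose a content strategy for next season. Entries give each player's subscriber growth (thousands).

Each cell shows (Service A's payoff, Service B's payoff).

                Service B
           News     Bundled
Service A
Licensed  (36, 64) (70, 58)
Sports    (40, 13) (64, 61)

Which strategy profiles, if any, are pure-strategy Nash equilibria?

Service A against News: payoffs 36, 40 → best response Sports.
Service A against Bundled: payoffs 70, 64 → best response Licensed.
Service B against Licensed: payoffs 64, 58 → best response News.
Service B against Sports: payoffs 13, 61 → best response Bundled.
No profile is a mutual best response for all players.

There is no pure-strategy Nash equilibrium.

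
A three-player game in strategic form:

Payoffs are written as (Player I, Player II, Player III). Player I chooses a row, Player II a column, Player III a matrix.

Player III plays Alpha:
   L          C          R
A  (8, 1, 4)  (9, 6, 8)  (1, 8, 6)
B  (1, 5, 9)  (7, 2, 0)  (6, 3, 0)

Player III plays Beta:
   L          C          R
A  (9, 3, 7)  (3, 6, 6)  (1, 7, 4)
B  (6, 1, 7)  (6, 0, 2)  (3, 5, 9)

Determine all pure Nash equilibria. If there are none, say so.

(B, R, Beta)

For each strategy profile, look for a profitable unilateral deviation.
(A, L, Alpha): Player II can switch to C (1 → 6). Not NE.
(A, L, Beta): Player II can switch to C (3 → 6). Not NE.
(A, C, Alpha): Player II can switch to R (6 → 8). Not NE.
(A, C, Beta): Player I can switch to B (3 → 6). Not NE.
(A, R, Alpha): Player I can switch to B (1 → 6). Not NE.
(A, R, Beta): Player I can switch to B (1 → 3). Not NE.
(B, L, Alpha): Player I can switch to A (1 → 8). Not NE.
(B, L, Beta): Player I can switch to A (6 → 9). Not NE.
(B, C, Alpha): Player I can switch to A (7 → 9). Not NE.
(B, C, Beta): Player II can switch to L (0 → 1). Not NE.
(B, R, Alpha): Player II can switch to L (3 → 5). Not NE.
(B, R, Beta): Player I gets 3, best alternative 1; Player II gets 5, best alternative 1; Player III gets 9, best alternative 0. No profitable deviation — NE.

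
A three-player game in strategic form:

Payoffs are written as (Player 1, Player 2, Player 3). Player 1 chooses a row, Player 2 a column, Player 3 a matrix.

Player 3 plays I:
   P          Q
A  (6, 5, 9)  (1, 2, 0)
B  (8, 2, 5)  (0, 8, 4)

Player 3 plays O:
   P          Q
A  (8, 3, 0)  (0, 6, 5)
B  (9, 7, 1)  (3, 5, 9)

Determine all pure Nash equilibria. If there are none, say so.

For each player, find the best response to each opponent profile; mutual best responses are the pure NE.
Player 1 against (P, I): payoffs 6, 8 → best response B.
Player 1 against (P, O): payoffs 8, 9 → best response B.
Player 1 against (Q, I): payoffs 1, 0 → best response A.
Player 1 against (Q, O): payoffs 0, 3 → best response B.
Player 2 against (A, I): payoffs 5, 2 → best response P.
Player 2 against (A, O): payoffs 3, 6 → best response Q.
Player 2 against (B, I): payoffs 2, 8 → best response Q.
Player 2 against (B, O): payoffs 7, 5 → best response P.
Player 3 against (A, P): payoffs 9, 0 → best response I.
Player 3 against (A, Q): payoffs 0, 5 → best response O.
Player 3 against (B, P): payoffs 5, 1 → best response I.
Player 3 against (B, Q): payoffs 4, 9 → best response O.
No profile is a mutual best response for all players.

This game has no pure Nash equilibrium.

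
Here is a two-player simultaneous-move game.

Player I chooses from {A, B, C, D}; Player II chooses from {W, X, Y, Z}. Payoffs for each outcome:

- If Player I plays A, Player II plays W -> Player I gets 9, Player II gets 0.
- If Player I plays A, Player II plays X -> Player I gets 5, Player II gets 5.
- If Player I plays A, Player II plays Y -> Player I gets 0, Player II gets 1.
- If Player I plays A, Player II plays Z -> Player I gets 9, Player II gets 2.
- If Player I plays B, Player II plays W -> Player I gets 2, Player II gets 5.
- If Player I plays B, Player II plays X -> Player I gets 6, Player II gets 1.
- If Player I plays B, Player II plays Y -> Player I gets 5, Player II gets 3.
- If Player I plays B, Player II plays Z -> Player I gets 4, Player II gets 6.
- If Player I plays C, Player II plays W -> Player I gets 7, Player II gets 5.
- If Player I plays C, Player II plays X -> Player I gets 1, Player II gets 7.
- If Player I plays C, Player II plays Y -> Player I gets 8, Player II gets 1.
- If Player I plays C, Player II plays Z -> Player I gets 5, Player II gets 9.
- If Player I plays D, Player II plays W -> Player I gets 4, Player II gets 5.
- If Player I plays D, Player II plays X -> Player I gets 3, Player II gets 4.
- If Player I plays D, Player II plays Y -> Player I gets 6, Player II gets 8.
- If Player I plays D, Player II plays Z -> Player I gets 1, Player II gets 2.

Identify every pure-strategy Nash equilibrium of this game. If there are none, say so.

(A, W): Player II can switch to X (0 → 5). Not NE.
(A, X): Player I can switch to B (5 → 6). Not NE.
(A, Y): Player I can switch to B (0 → 5). Not NE.
(A, Z): Player II can switch to X (2 → 5). Not NE.
(B, W): Player I can switch to A (2 → 9). Not NE.
(B, X): Player II can switch to W (1 → 5). Not NE.
(B, Y): Player I can switch to C (5 → 8). Not NE.
(B, Z): Player I can switch to A (4 → 9). Not NE.
(C, W): Player I can switch to A (7 → 9). Not NE.
(C, X): Player I can switch to A (1 → 5). Not NE.
(C, Y): Player II can switch to W (1 → 5). Not NE.
(C, Z): Player I can switch to A (5 → 9). Not NE.
(The remaining 4 profiles each have a profitable deviation by the same check.)

There is no pure-strategy Nash equilibrium.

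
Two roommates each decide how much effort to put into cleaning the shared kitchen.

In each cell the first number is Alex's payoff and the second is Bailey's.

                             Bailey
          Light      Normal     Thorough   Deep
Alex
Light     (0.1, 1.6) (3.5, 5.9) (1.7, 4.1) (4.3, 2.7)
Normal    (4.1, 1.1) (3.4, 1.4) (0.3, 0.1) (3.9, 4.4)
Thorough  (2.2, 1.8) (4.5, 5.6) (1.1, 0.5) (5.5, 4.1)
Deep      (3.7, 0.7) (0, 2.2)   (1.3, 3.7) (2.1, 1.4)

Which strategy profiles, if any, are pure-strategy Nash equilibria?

Pure NE: (Thorough, Normal)

(Light, Light): Alex can switch to Normal (0.1 → 4.1). Not NE.
(Light, Normal): Alex can switch to Thorough (3.5 → 4.5). Not NE.
(Light, Thorough): Bailey can switch to Normal (4.1 → 5.9). Not NE.
(Light, Deep): Alex can switch to Thorough (4.3 → 5.5). Not NE.
(Normal, Light): Bailey can switch to Normal (1.1 → 1.4). Not NE.
(Normal, Normal): Alex can switch to Light (3.4 → 3.5). Not NE.
(Normal, Thorough): Alex can switch to Light (0.3 → 1.7). Not NE.
(Normal, Deep): Alex can switch to Light (3.9 → 4.3). Not NE.
(Thorough, Light): Alex can switch to Normal (2.2 → 4.1). Not NE.
(Thorough, Normal): Alex gets 4.5, best alternative 3.5; Bailey gets 5.6, best alternative 4.1. No profitable deviation — NE.
(Thorough, Thorough): Alex can switch to Light (1.1 → 1.7). Not NE.
(The remaining 5 profiles each have a profitable deviation by the same check.)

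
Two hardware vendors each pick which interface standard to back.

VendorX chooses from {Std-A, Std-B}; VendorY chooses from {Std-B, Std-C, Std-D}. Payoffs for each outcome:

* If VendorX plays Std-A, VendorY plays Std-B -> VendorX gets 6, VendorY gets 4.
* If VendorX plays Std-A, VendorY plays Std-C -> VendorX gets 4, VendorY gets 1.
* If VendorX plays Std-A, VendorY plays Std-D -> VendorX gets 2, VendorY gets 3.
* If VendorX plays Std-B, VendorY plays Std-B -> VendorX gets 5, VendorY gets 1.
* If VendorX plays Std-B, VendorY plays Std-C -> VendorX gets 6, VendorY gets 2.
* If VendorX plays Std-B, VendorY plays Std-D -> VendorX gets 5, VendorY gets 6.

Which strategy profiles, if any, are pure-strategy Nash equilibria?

For each strategy profile, look for a profitable unilateral deviation.
(Std-A, Std-B): VendorX gets 6, best alternative 5; VendorY gets 4, best alternative 3. No profitable deviation — NE.
(Std-A, Std-C): VendorX can switch to Std-B (4 → 6). Not NE.
(Std-A, Std-D): VendorX can switch to Std-B (2 → 5). Not NE.
(Std-B, Std-B): VendorX can switch to Std-A (5 → 6). Not NE.
(Std-B, Std-C): VendorY can switch to Std-D (2 → 6). Not NE.
(Std-B, Std-D): VendorX gets 5, best alternative 2; VendorY gets 6, best alternative 2. No profitable deviation — NE.

(Std-A, Std-B), (Std-B, Std-D)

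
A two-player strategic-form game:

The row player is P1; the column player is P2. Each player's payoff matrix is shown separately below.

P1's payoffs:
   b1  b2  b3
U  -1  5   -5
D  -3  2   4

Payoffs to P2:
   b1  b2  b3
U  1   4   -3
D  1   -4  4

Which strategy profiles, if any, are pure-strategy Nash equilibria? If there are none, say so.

P1 against b1: payoffs -1, -3 → best response U.
P1 against b2: payoffs 5, 2 → best response U.
P1 against b3: payoffs -5, 4 → best response D.
P2 against U: payoffs 1, 4, -3 → best response b2.
P2 against D: payoffs 1, -4, 4 → best response b3.
Mutual best responses: (U, b2); (D, b3).

(U, b2), (D, b3)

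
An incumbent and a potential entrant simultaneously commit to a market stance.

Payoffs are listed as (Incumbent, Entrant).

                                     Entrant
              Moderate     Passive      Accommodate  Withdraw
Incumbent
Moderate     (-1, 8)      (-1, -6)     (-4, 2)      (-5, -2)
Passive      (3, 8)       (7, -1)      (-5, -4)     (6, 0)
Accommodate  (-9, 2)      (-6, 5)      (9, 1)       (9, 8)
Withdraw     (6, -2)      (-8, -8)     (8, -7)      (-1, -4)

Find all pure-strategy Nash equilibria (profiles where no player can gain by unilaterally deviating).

The pure Nash equilibria are (Accommodate, Withdraw); (Withdraw, Moderate).

Check each profile: it is a Nash equilibrium iff no player can strictly gain by switching unilaterally.
(Moderate, Moderate): Incumbent can switch to Passive (-1 → 3). Not NE.
(Moderate, Passive): Incumbent can switch to Passive (-1 → 7). Not NE.
(Moderate, Accommodate): Incumbent can switch to Accommodate (-4 → 9). Not NE.
(Moderate, Withdraw): Incumbent can switch to Passive (-5 → 6). Not NE.
(Passive, Moderate): Incumbent can switch to Withdraw (3 → 6). Not NE.
(Passive, Passive): Entrant can switch to Moderate (-1 → 8). Not NE.
(Passive, Accommodate): Incumbent can switch to Moderate (-5 → -4). Not NE.
(Passive, Withdraw): Incumbent can switch to Accommodate (6 → 9). Not NE.
(Accommodate, Withdraw): Incumbent gets 9, best alternative 6; Entrant gets 8, best alternative 5. No profitable deviation — NE.
(Withdraw, Moderate): Incumbent gets 6, best alternative 3; Entrant gets -2, best alternative -4. No profitable deviation — NE.
(The remaining 6 profiles each have a profitable deviation by the same check.)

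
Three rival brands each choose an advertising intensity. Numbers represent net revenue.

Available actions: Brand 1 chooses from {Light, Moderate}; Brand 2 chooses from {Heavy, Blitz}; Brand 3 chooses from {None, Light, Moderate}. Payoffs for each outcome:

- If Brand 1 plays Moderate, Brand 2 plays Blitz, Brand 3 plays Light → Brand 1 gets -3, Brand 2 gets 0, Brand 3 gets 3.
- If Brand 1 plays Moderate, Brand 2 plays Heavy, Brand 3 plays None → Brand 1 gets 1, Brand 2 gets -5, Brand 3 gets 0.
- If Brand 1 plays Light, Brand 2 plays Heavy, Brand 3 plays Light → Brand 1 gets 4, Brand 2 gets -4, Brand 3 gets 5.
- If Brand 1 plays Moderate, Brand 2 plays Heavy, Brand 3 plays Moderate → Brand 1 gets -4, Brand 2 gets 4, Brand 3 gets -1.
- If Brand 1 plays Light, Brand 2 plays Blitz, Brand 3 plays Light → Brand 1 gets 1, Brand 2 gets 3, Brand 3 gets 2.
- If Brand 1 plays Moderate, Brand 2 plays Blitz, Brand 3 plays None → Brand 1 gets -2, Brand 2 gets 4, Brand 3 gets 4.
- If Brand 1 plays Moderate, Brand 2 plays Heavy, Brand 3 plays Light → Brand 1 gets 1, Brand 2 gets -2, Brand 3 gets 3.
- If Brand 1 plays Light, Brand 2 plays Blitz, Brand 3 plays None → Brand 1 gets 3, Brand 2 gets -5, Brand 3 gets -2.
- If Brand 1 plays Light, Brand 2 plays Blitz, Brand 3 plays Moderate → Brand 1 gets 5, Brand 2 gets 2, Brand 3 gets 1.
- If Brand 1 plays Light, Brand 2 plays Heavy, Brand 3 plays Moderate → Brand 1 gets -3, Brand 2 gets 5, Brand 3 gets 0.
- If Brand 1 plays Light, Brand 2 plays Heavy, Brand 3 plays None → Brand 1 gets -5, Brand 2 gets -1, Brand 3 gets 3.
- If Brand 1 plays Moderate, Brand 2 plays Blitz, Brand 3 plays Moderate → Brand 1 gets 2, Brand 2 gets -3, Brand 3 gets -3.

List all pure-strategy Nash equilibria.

(Light, Heavy, None): Brand 1 can switch to Moderate (-5 → 1). Not NE.
(Light, Heavy, Light): Brand 2 can switch to Blitz (-4 → 3). Not NE.
(Light, Heavy, Moderate): Brand 3 can switch to None (0 → 3). Not NE.
(Light, Blitz, None): Brand 2 can switch to Heavy (-5 → -1). Not NE.
(Light, Blitz, Light): Brand 1 gets 1, best alternative -3; Brand 2 gets 3, best alternative -4; Brand 3 gets 2, best alternative 1. No profitable deviation — NE.
(Light, Blitz, Moderate): Brand 2 can switch to Heavy (2 → 5). Not NE.
(Moderate, Heavy, None): Brand 2 can switch to Blitz (-5 → 4). Not NE.
(The remaining 5 profiles each have a profitable deviation by the same check.)

Pure NE: (Light, Blitz, Light)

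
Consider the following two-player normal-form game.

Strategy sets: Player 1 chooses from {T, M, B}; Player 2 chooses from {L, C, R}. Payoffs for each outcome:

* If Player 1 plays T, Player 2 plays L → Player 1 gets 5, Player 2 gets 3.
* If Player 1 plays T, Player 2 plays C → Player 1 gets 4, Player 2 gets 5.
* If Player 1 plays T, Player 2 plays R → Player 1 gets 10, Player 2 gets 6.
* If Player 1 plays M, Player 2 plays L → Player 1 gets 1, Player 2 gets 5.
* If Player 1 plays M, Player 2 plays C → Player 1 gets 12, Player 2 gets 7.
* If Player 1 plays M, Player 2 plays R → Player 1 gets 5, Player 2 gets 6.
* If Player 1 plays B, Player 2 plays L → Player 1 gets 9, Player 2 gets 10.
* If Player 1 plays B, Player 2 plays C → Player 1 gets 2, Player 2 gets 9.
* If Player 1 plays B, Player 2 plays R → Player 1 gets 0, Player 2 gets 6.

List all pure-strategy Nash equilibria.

Pure-strategy Nash equilibria: (T, R) and (M, C) and (B, L)

Player 1 against L: payoffs 5, 1, 9 → best response B.
Player 1 against C: payoffs 4, 12, 2 → best response M.
Player 1 against R: payoffs 10, 5, 0 → best response T.
Player 2 against T: payoffs 3, 5, 6 → best response R.
Player 2 against M: payoffs 5, 7, 6 → best response C.
Player 2 against B: payoffs 10, 9, 6 → best response L.
Mutual best responses: (T, R); (M, C); (B, L).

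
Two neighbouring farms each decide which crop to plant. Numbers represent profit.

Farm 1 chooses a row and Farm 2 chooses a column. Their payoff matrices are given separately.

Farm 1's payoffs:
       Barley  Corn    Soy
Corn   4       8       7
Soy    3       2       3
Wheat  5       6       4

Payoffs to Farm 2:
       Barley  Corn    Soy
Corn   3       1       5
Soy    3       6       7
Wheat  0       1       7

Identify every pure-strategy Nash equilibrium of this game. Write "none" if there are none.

Mark each player's best response to every combination of opponents' strategies; a profile where every player is best-responding is a pure Nash equilibrium.
Farm 1 against Barley: payoffs 4, 3, 5 → best response Wheat.
Farm 1 against Corn: payoffs 8, 2, 6 → best response Corn.
Farm 1 against Soy: payoffs 7, 3, 4 → best response Corn.
Farm 2 against Corn: payoffs 3, 1, 5 → best response Soy.
Farm 2 against Soy: payoffs 3, 6, 7 → best response Soy.
Farm 2 against Wheat: payoffs 0, 1, 7 → best response Soy.
Mutual best responses: (Corn, Soy).

The unique pure-strategy Nash equilibrium is (Corn, Soy).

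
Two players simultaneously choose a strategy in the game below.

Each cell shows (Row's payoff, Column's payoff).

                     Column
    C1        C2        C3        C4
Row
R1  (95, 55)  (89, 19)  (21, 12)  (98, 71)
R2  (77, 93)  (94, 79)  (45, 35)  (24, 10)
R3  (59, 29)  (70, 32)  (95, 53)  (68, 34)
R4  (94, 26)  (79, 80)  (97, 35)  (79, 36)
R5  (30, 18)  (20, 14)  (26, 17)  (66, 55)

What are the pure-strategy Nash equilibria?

(R1, C1): Column can switch to C4 (55 → 71). Not NE.
(R1, C2): Row can switch to R2 (89 → 94). Not NE.
(R1, C3): Row can switch to R2 (21 → 45). Not NE.
(R1, C4): Row gets 98, best alternative 79; Column gets 71, best alternative 55. No profitable deviation — NE.
(R2, C1): Row can switch to R1 (77 → 95). Not NE.
(R2, C2): Column can switch to C1 (79 → 93). Not NE.
(R2, C3): Row can switch to R3 (45 → 95). Not NE.
(R2, C4): Row can switch to R1 (24 → 98). Not NE.
(R3, C1): Row can switch to R1 (59 → 95). Not NE.
(R3, C2): Row can switch to R1 (70 → 89). Not NE.
(R3, C3): Row can switch to R4 (95 → 97). Not NE.
(R3, C4): Row can switch to R1 (68 → 98). Not NE.
(R4, C1): Row can switch to R1 (94 → 95). Not NE.
(The remaining 7 profiles each have a profitable deviation by the same check.)

Pure NE: (R1, C4)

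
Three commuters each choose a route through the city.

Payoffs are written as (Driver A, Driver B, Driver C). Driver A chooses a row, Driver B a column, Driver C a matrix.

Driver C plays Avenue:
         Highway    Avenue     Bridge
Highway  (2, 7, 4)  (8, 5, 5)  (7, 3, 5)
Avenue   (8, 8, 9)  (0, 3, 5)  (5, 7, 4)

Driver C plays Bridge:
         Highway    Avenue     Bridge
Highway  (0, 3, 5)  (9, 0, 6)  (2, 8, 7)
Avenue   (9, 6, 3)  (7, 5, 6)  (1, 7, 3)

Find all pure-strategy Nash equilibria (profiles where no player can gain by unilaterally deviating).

Driver A against (Highway, Avenue): payoffs 2, 8 → best response Avenue.
Driver A against (Highway, Bridge): payoffs 0, 9 → best response Avenue.
Driver A against (Avenue, Avenue): payoffs 8, 0 → best response Highway.
Driver A against (Avenue, Bridge): payoffs 9, 7 → best response Highway.
Driver A against (Bridge, Avenue): payoffs 7, 5 → best response Highway.
Driver A against (Bridge, Bridge): payoffs 2, 1 → best response Highway.
Driver B against (Highway, Avenue): payoffs 7, 5, 3 → best response Highway.
Driver B against (Highway, Bridge): payoffs 3, 0, 8 → best response Bridge.
Driver B against (Avenue, Avenue): payoffs 8, 3, 7 → best response Highway.
Driver B against (Avenue, Bridge): payoffs 6, 5, 7 → best response Bridge.
Driver C against (Highway, Highway): payoffs 4, 5 → best response Bridge.
Driver C against (Highway, Avenue): payoffs 5, 6 → best response Bridge.
Driver C against (Highway, Bridge): payoffs 5, 7 → best response Bridge.
Driver C against (Avenue, Highway): payoffs 9, 3 → best response Avenue.
Driver C against (Avenue, Avenue): payoffs 5, 6 → best response Bridge.
Driver C against (Avenue, Bridge): payoffs 4, 3 → best response Avenue.
Mutual best responses: (Highway, Bridge, Bridge); (Avenue, Highway, Avenue).

The pure Nash equilibria are (Highway, Bridge, Bridge), (Avenue, Highway, Avenue).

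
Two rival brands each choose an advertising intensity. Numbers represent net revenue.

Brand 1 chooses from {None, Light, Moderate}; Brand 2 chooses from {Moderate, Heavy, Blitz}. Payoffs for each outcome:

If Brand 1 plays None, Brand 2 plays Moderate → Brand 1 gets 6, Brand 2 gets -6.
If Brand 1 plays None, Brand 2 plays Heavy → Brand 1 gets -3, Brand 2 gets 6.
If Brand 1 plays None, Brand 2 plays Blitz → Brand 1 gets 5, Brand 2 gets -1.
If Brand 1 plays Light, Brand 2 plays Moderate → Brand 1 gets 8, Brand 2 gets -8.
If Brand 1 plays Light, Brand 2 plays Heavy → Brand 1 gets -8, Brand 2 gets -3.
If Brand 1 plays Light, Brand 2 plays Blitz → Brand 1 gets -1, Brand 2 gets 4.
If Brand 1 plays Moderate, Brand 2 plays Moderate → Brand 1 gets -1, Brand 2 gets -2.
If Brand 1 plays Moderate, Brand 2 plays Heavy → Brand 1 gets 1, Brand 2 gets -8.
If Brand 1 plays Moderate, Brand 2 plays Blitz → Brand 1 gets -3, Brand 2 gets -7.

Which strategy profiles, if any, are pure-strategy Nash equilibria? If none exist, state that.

none

For each player, find the best response to each opponent profile; mutual best responses are the pure NE.
Brand 1 against Moderate: payoffs 6, 8, -1 → best response Light.
Brand 1 against Heavy: payoffs -3, -8, 1 → best response Moderate.
Brand 1 against Blitz: payoffs 5, -1, -3 → best response None.
Brand 2 against None: payoffs -6, 6, -1 → best response Heavy.
Brand 2 against Light: payoffs -8, -3, 4 → best response Blitz.
Brand 2 against Moderate: payoffs -2, -8, -7 → best response Moderate.
No profile is a mutual best response for all players.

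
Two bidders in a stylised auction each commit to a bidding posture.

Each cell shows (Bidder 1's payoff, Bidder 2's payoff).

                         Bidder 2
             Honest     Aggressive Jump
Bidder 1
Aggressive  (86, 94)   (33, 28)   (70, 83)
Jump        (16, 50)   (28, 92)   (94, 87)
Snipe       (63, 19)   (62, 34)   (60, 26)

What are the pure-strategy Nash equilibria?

(Aggressive, Honest), (Snipe, Aggressive)

For each player, find the best response to each opponent profile; mutual best responses are the pure NE.
Bidder 1 against Honest: payoffs 86, 16, 63 → best response Aggressive.
Bidder 1 against Aggressive: payoffs 33, 28, 62 → best response Snipe.
Bidder 1 against Jump: payoffs 70, 94, 60 → best response Jump.
Bidder 2 against Aggressive: payoffs 94, 28, 83 → best response Honest.
Bidder 2 against Jump: payoffs 50, 92, 87 → best response Aggressive.
Bidder 2 against Snipe: payoffs 19, 34, 26 → best response Aggressive.
Mutual best responses: (Aggressive, Honest); (Snipe, Aggressive).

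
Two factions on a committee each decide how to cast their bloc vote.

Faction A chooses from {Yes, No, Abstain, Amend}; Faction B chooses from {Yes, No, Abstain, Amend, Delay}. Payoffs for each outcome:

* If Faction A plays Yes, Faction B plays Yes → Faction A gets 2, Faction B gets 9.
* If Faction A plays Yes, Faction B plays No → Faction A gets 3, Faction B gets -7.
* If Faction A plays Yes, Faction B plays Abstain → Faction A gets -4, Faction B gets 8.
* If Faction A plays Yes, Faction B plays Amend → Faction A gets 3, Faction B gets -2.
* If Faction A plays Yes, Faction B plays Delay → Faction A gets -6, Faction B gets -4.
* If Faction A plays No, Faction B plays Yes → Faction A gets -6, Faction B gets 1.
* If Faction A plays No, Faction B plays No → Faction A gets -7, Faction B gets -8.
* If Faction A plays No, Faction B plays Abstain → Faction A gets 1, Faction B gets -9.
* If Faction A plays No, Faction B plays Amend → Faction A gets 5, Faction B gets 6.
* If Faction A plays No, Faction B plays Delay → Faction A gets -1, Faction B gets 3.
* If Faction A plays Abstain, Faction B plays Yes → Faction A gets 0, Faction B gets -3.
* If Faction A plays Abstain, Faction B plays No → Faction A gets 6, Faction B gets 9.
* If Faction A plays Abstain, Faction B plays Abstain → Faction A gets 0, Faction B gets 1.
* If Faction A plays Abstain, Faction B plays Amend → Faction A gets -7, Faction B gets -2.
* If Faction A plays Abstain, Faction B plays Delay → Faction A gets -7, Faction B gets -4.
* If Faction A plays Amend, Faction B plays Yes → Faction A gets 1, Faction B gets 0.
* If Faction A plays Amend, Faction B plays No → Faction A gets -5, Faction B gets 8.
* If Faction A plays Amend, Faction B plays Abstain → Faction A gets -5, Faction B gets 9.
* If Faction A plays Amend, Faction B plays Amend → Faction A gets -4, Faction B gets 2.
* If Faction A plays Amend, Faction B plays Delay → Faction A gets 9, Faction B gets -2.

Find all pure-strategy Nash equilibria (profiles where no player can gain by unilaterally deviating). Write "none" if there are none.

For each player, find the best response to each opponent profile; mutual best responses are the pure NE.
Faction A against Yes: payoffs 2, -6, 0, 1 → best response Yes.
Faction A against No: payoffs 3, -7, 6, -5 → best response Abstain.
Faction A against Abstain: payoffs -4, 1, 0, -5 → best response No.
Faction A against Amend: payoffs 3, 5, -7, -4 → best response No.
Faction A against Delay: payoffs -6, -1, -7, 9 → best response Amend.
Faction B against Yes: payoffs 9, -7, 8, -2, -4 → best response Yes.
Faction B against No: payoffs 1, -8, -9, 6, 3 → best response Amend.
Faction B against Abstain: payoffs -3, 9, 1, -2, -4 → best response No.
Faction B against Amend: payoffs 0, 8, 9, 2, -2 → best response Abstain.
Mutual best responses: (Yes, Yes); (No, Amend); (Abstain, No).

(Yes, Yes), (No, Amend), (Abstain, No)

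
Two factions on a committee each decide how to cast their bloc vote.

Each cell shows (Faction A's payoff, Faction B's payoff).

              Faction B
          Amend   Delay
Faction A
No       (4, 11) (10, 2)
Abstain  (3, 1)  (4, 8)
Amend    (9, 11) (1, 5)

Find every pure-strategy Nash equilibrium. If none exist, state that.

The unique pure-strategy Nash equilibrium is (Amend, Amend).

Check each profile: it is a Nash equilibrium iff no player can strictly gain by switching unilaterally.
(No, Amend): Faction A can switch to Amend (4 → 9). Not NE.
(No, Delay): Faction B can switch to Amend (2 → 11). Not NE.
(Abstain, Amend): Faction A can switch to No (3 → 4). Not NE.
(Abstain, Delay): Faction A can switch to No (4 → 10). Not NE.
(Amend, Amend): Faction A gets 9, best alternative 4; Faction B gets 11, best alternative 5. No profitable deviation — NE.
(Amend, Delay): Faction A can switch to No (1 → 10). Not NE.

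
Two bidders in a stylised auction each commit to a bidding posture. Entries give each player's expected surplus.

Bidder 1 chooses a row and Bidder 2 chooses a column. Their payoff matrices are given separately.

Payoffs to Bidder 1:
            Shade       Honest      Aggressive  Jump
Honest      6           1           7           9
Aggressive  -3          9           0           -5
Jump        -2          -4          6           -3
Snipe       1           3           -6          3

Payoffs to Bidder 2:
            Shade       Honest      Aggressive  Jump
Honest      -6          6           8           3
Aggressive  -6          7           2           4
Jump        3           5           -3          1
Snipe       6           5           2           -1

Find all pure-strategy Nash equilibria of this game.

Pure-strategy Nash equilibria: (Honest, Aggressive) and (Aggressive, Honest)

Bidder 1 against Shade: payoffs 6, -3, -2, 1 → best response Honest.
Bidder 1 against Honest: payoffs 1, 9, -4, 3 → best response Aggressive.
Bidder 1 against Aggressive: payoffs 7, 0, 6, -6 → best response Honest.
Bidder 1 against Jump: payoffs 9, -5, -3, 3 → best response Honest.
Bidder 2 against Honest: payoffs -6, 6, 8, 3 → best response Aggressive.
Bidder 2 against Aggressive: payoffs -6, 7, 2, 4 → best response Honest.
Bidder 2 against Jump: payoffs 3, 5, -3, 1 → best response Honest.
Bidder 2 against Snipe: payoffs 6, 5, 2, -1 → best response Shade.
Mutual best responses: (Honest, Aggressive); (Aggressive, Honest).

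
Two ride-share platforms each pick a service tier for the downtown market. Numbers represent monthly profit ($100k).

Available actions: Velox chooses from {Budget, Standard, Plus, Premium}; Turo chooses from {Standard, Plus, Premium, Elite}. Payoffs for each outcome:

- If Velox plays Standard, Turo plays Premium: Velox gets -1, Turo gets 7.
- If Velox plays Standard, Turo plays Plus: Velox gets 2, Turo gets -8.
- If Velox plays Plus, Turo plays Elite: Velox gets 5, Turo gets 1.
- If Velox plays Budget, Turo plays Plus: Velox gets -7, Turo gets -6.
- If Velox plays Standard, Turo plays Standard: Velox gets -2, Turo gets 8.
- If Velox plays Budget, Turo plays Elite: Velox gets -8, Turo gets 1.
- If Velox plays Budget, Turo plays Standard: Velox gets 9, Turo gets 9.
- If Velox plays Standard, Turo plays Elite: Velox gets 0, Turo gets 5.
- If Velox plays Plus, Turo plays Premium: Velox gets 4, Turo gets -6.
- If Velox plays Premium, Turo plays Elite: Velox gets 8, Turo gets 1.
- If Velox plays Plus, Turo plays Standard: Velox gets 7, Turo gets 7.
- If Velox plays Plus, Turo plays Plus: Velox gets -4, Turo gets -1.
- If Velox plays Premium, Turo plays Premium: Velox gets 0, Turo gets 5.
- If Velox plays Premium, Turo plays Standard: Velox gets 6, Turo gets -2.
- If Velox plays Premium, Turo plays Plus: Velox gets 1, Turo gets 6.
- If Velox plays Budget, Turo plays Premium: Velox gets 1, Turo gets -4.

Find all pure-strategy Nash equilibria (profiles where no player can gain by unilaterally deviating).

Mark each player's best response to every combination of opponents' strategies; a profile where every player is best-responding is a pure Nash equilibrium.
Velox against Standard: payoffs 9, -2, 7, 6 → best response Budget.
Velox against Plus: payoffs -7, 2, -4, 1 → best response Standard.
Velox against Premium: payoffs 1, -1, 4, 0 → best response Plus.
Velox against Elite: payoffs -8, 0, 5, 8 → best response Premium.
Turo against Budget: payoffs 9, -6, -4, 1 → best response Standard.
Turo against Standard: payoffs 8, -8, 7, 5 → best response Standard.
Turo against Plus: payoffs 7, -1, -6, 1 → best response Standard.
Turo against Premium: payoffs -2, 6, 5, 1 → best response Plus.
Mutual best responses: (Budget, Standard).

The unique pure-strategy Nash equilibrium is (Budget, Standard).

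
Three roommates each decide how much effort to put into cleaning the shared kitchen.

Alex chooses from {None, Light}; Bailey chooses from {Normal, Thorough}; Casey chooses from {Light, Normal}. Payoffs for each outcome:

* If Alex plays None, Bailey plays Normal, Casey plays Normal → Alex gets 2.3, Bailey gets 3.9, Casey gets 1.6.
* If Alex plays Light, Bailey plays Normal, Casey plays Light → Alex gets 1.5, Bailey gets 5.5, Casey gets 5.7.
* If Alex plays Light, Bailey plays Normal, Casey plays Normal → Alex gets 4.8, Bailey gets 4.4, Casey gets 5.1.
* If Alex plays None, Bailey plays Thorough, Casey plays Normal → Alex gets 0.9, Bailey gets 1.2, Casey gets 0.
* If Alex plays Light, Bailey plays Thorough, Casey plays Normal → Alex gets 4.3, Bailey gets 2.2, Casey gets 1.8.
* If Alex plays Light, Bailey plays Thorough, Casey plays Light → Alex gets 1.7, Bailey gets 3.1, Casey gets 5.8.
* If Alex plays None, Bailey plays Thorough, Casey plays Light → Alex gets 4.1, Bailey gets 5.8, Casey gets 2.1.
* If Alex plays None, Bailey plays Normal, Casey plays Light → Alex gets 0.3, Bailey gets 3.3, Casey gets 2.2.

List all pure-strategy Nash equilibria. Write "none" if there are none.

For each player, find the best response to each opponent profile; mutual best responses are the pure NE.
Alex against (Normal, Light): payoffs 0.3, 1.5 → best response Light.
Alex against (Normal, Normal): payoffs 2.3, 4.8 → best response Light.
Alex against (Thorough, Light): payoffs 4.1, 1.7 → best response None.
Alex against (Thorough, Normal): payoffs 0.9, 4.3 → best response Light.
Bailey against (None, Light): payoffs 3.3, 5.8 → best response Thorough.
Bailey against (None, Normal): payoffs 3.9, 1.2 → best response Normal.
Bailey against (Light, Light): payoffs 5.5, 3.1 → best response Normal.
Bailey against (Light, Normal): payoffs 4.4, 2.2 → best response Normal.
Casey against (None, Normal): payoffs 2.2, 1.6 → best response Light.
Casey against (None, Thorough): payoffs 2.1, 0 → best response Light.
Casey against (Light, Normal): payoffs 5.7, 5.1 → best response Light.
Casey against (Light, Thorough): payoffs 5.8, 1.8 → best response Light.
Mutual best responses: (None, Thorough, Light); (Light, Normal, Light).

The pure Nash equilibria are (None, Thorough, Light) and (Light, Normal, Light).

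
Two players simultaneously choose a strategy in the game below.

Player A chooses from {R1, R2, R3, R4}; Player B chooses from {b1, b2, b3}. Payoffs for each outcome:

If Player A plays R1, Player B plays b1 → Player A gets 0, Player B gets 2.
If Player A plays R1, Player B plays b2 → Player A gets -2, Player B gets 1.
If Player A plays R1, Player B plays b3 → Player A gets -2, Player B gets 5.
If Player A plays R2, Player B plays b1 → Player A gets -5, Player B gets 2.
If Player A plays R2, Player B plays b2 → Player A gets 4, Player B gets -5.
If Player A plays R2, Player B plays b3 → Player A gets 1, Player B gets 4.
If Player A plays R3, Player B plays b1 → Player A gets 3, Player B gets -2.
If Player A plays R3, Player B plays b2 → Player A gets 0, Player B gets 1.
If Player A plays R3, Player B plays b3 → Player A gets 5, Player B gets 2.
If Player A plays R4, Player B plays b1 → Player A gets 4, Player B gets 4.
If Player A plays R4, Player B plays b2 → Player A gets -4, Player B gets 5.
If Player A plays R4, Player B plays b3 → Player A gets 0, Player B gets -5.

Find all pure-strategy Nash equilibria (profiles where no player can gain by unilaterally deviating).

The unique pure-strategy Nash equilibrium is (R3, b3).

For each strategy profile, look for a profitable unilateral deviation.
(R1, b1): Player A can switch to R3 (0 → 3). Not NE.
(R1, b2): Player A can switch to R2 (-2 → 4). Not NE.
(R1, b3): Player A can switch to R2 (-2 → 1). Not NE.
(R2, b1): Player A can switch to R1 (-5 → 0). Not NE.
(R2, b2): Player B can switch to b1 (-5 → 2). Not NE.
(R2, b3): Player A can switch to R3 (1 → 5). Not NE.
(R3, b1): Player A can switch to R4 (3 → 4). Not NE.
(R3, b2): Player A can switch to R2 (0 → 4). Not NE.
(R3, b3): Player A gets 5, best alternative 1; Player B gets 2, best alternative 1. No profitable deviation — NE.
(R4, b1): Player B can switch to b2 (4 → 5). Not NE.
(R4, b2): Player A can switch to R1 (-4 → -2). Not NE.
(The remaining 1 profile has a profitable deviation by the same check.)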